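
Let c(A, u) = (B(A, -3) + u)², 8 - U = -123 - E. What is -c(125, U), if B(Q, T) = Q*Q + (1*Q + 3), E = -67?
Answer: -250177489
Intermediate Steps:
B(Q, T) = 3 + Q + Q² (B(Q, T) = Q² + (Q + 3) = Q² + (3 + Q) = 3 + Q + Q²)
U = 64 (U = 8 - (-123 - 1*(-67)) = 8 - (-123 + 67) = 8 - 1*(-56) = 8 + 56 = 64)
c(A, u) = (3 + A + u + A²)² (c(A, u) = ((3 + A + A²) + u)² = (3 + A + u + A²)²)
-c(125, U) = -(3 + 125 + 64 + 125²)² = -(3 + 125 + 64 + 15625)² = -1*15817² = -1*250177489 = -250177489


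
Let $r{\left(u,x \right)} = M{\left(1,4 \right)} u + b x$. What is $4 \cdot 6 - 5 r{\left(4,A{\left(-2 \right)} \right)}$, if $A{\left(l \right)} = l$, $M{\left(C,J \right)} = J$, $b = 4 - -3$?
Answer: $14$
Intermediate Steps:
$b = 7$ ($b = 4 + 3 = 7$)
$r{\left(u,x \right)} = 4 u + 7 x$
$4 \cdot 6 - 5 r{\left(4,A{\left(-2 \right)} \right)} = 4 \cdot 6 - 5 \left(4 \cdot 4 + 7 \left(-2\right)\right) = 24 - 5 \left(16 - 14\right) = 24 - 10 = 14$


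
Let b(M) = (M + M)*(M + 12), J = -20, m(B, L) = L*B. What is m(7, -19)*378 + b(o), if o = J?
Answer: -49954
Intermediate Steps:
m(B, L) = B*L
o = -20
b(M) = 2*M*(12 + M) (b(M) = (2*M)*(12 + M) = 2*M*(12 + M))
m(7, -19)*378 + b(o) = (7*(-19))*378 + 2*(-20)*(12 - 20) = -133*378 + 2*(-20)*(-8) = -50274 + 320 = -49954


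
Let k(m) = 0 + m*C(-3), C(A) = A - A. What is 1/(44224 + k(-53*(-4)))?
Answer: 1/44224 ≈ 2.2612e-5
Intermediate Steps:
C(A) = 0
k(m) = 0 (k(m) = 0 + m*0 = 0 + 0 = 0)
1/(44224 + k(-53*(-4))) = 1/(44224 + 0) = 1/44224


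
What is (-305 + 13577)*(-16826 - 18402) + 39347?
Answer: -467506669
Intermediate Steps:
(-305 + 13577)*(-16826 - 18402) + 39347 = 13272*(-35228) + 39347 = -467546016 + 39347 = -467506669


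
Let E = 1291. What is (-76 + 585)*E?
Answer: 657119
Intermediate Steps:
(-76 + 585)*E = (-76 + 585)*1291 = 509*1291 = 657119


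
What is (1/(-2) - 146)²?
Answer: 85849/4 ≈ 21462.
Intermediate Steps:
(1/(-2) - 146)² = (-½ - 146)² = (-293/2)² = 85849/4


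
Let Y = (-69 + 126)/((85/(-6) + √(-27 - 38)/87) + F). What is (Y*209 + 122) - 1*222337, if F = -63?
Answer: -4454419140301/20031621 - 460636*I*√65/20031621 ≈ -2.2237e+5 - 0.1854*I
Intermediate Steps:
Y = 57/(-463/6 + I*√65/87) (Y = (-69 + 126)/((85/(-6) + √(-27 - 38)/87) - 63) = 57/((85*(-⅙) + √(-65)*(1/87)) - 63) = 57/((-85/6 + (I*√65)*(1/87)) - 63) = 57/((-85/6 + I*√65/87) - 63) = 57/(-463/6 + I*√65/87) ≈ -0.73866 - 0.00088706*I)
(Y*209 + 122) - 1*222337 = ((-14796554/20031621 - 2204*I*√65/20031621)*209 + 122) - 1*222337 = ((-3092479786/20031621 - 460636*I*√65/20031621) + 122) - 222337 = (-648622024/20031621 - 460636*I*√65/20031621) - 222337 = -4454419140301/20031621 - 460636*I*√65/20031621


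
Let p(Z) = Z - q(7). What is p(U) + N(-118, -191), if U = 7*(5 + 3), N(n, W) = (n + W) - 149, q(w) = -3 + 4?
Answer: -403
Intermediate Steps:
q(w) = 1
N(n, W) = -149 + W + n (N(n, W) = (W + n) - 149 = -149 + W + n)
U = 56 (U = 7*8 = 56)
p(Z) = -1 + Z (p(Z) = Z - 1*1 = Z - 1 = -1 + Z)
p(U) + N(-118, -191) = (-1 + 56) + (-149 - 191 - 118) = 55 - 458 = -403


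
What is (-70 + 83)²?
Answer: 169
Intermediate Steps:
(-70 + 83)² = 13² = 169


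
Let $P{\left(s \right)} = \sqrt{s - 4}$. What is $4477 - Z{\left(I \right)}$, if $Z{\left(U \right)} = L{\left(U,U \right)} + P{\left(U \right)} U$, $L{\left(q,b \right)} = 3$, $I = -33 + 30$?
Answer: $4474 + 3 i \sqrt{7} \approx 4474.0 + 7.9373 i$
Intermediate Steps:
$I = -3$
$P{\left(s \right)} = \sqrt{-4 + s}$
$Z{\left(U \right)} = 3 + U \sqrt{-4 + U}$ ($Z{\left(U \right)} = 3 + \sqrt{-4 + U} U = 3 + U \sqrt{-4 + U}$)
$4477 - Z{\left(I \right)} = 4477 - \left(3 - 3 \sqrt{-4 - 3}\right) = 4477 - \left(3 - 3 \sqrt{-7}\right) = 4477 - \left(3 - 3 i \sqrt{7}\right) = 4474 + 3 i \sqrt{7}$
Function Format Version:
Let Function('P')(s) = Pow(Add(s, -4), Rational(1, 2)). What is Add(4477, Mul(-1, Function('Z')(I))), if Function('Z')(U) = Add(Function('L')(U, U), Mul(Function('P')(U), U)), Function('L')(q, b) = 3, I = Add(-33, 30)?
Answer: Add(4474, Mul(3, I, Pow(7, Rational(1, 2)))) ≈ Add(4474.0, Mul(7.9373, I))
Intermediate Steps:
I = -3
Function('P')(s) = Pow(Add(-4, s), Rational(1, 2))
Function('Z')(U) = Add(3, Mul(U, Pow(Add(-4, U), Rational(1, 2)))) (Function('Z')(U) = Add(3, Mul(Pow(Add(-4, U), Rational(1, 2)), U)) = Add(3, Mul(U, Pow(Add(-4, U), Rational(1, 2)))))
Add(4477, Mul(-1, Function('Z')(I))) = Add(4477, Mul(-1, Add(3, Mul(-3, Pow(Add(-4, -3), Rational(1, 2)))))) = Add(4477, Mul(-1, Add(3, Mul(-3, Pow(-7, Rational(1, 2)))))) = Add(4477, Mul(-1, Add(3, Mul(-3, Mul(I, Pow(7, Rational(1, 2))))))) = Add(4477, Mul(-1, Add(3, Mul(-3, I, Pow(7, Rational(1, 2)))))) = Add(4477, Add(-3, Mul(3, I, Pow(7, Rational(1, 2))))) = Add(4474, Mul(3, I, Pow(7, Rational(1, 2))))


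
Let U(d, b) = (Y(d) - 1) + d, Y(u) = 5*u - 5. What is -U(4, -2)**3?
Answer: -5832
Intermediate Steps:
Y(u) = -5 + 5*u
U(d, b) = -6 + 6*d (U(d, b) = ((-5 + 5*d) - 1) + d = (-6 + 5*d) + d = -6 + 6*d)
-U(4, -2)**3 = -(-6 + 6*4)**3 = -(-6 + 24)**3 = -1*18**3 = -1*5832 = -5832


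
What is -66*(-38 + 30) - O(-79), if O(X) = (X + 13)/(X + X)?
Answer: 41679/79 ≈ 527.58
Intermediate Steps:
O(X) = (13 + X)/(2*X) (O(X) = (13 + X)/((2*X)) = (13 + X)*(1/(2*X)) = (13 + X)/(2*X))
-66*(-38 + 30) - O(-79) = -66*(-38 + 30) - (13 - 79)/(2*(-79)) = -66*(-8) - (-1)*(-66)/(2*79) = 528 - 1*33/79 = 528 - 33/79 = 41679/79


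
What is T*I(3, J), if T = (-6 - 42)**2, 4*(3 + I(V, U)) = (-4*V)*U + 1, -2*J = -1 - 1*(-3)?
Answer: 576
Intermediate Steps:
J = -1 (J = -(-1 - 1*(-3))/2 = -(-1 + 3)/2 = -1/2*2 = -1)
I(V, U) = -11/4 - U*V (I(V, U) = -3 + ((-4*V)*U + 1)/4 = -3 + (-4*U*V + 1)/4 = -3 + (1 - 4*U*V)/4 = -3 + (1/4 - U*V) = -11/4 - U*V)
T = 2304 (T = (-48)**2 = 2304)
T*I(3, J) = 2304*(-11/4 - 1*(-1)*3) = 2304*(-11/4 + 3) = 2304*(1/4) = 576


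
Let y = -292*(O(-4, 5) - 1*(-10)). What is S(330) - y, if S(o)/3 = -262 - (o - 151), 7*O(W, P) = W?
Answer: 10011/7 ≈ 1430.1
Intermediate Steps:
O(W, P) = W/7
S(o) = -333 - 3*o (S(o) = 3*(-262 - (o - 151)) = 3*(-262 - (-151 + o)) = 3*(-262 + (151 - o)) = 3*(-111 - o) = -333 - 3*o)
y = -19272/7 (y = -292*((⅐)*(-4) - 1*(-10)) = -292*(-4/7 + 10) = -292*66/7 = -19272/7 ≈ -2753.1)
S(330) - y = (-333 - 3*330) - 1*(-19272/7) = (-333 - 990) + 19272/7 = -1323 + 19272/7 = 10011/7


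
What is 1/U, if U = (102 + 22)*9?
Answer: 1/1116 ≈ 0.00089606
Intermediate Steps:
U = 1116 (U = 124*9 = 1116)
1/U = 1/1116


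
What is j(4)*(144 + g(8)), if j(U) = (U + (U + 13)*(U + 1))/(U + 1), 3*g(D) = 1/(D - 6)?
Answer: 15397/6 ≈ 2566.2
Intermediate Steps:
g(D) = 1/(3*(-6 + D)) (g(D) = 1/(3*(D - 6)) = 1/(3*(-6 + D)))
j(U) = (U + (1 + U)*(13 + U))/(1 + U) (j(U) = (U + (13 + U)*(1 + U))/(1 + U) = (U + (1 + U)*(13 + U))/(1 + U))
j(4)*(144 + g(8)) = ((13 + 4**2 + 15*4)/(1 + 4))*(144 + 1/(3*(-6 + 8))) = ((13 + 16 + 60)/5)*(144 + (1/3)/2) = ((1/5)*89)*(144 + (1/3)*(1/2)) = 89*(144 + 1/6)/5 = (89/5)*(865/6) = 15397/6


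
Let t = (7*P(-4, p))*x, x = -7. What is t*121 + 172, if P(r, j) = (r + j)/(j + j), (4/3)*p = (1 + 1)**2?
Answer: 6961/6 ≈ 1160.2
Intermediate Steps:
p = 3 (p = 3*(1 + 1)**2/4 = (3/4)*2**2 = (3/4)*4 = 3)
P(r, j) = (j + r)/(2*j) (P(r, j) = (j + r)/((2*j)) = (j + r)*(1/(2*j)) = (j + r)/(2*j))
t = 49/6 (t = (7*((1/2)*(3 - 4)/3))*(-7) = (7*((1/2)*(1/3)*(-1)))*(-7) = (7*(-1/6))*(-7) = -7/6*(-7) = 49/6 ≈ 8.1667)
t*121 + 172 = (49/6)*121 + 172 = 5929/6 + 172 = 6961/6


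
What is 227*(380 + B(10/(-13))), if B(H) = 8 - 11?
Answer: 85579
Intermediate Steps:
B(H) = -3
227*(380 + B(10/(-13))) = 227*(380 - 3) = 227*377 = 85579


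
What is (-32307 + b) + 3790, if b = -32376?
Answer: -60893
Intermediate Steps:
(-32307 + b) + 3790 = (-32307 - 32376) + 3790 = -64683 + 3790 = -60893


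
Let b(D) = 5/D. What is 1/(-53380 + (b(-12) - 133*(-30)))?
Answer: -12/592685 ≈ -2.0247e-5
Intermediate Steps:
1/(-53380 + (b(-12) - 133*(-30))) = 1/(-53380 + (5/(-12) - 133*(-30))) = 1/(-53380 + (5*(-1/12) + 3990)) = 1/(-53380 + (-5/12 + 3990)) = 1/(-53380 + 47875/12) = 1/(-592685/12) = -12/592685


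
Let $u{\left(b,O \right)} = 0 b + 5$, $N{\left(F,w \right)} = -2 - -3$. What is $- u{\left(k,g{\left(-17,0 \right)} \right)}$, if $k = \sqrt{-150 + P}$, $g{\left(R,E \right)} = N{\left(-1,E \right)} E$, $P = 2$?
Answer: $-5$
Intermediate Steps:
$N{\left(F,w \right)} = 1$ ($N{\left(F,w \right)} = -2 + 3 = 1$)
$g{\left(R,E \right)} = E$ ($g{\left(R,E \right)} = 1 E = E$)
$k = 2 i \sqrt{37}$ ($k = \sqrt{-150 + 2} = \sqrt{-148} = 2 i \sqrt{37} \approx 12.166 i$)
$u{\left(b,O \right)} = 5$ ($u{\left(b,O \right)} = 0 + 5 = 5$)
$- u{\left(k,g{\left(-17,0 \right)} \right)} = \left(-1\right) 5 = -5$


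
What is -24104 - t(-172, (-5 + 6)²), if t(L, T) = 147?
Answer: -24251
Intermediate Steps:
-24104 - t(-172, (-5 + 6)²) = -24104 - 1*147 = -24104 - 147 = -24251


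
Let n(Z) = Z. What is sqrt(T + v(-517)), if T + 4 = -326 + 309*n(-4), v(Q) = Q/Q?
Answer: I*sqrt(1565) ≈ 39.56*I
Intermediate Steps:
v(Q) = 1
T = -1566 (T = -4 + (-326 + 309*(-4)) = -4 + (-326 - 1236) = -4 - 1562 = -1566)
sqrt(T + v(-517)) = sqrt(-1566 + 1) = sqrt(-1565) = I*sqrt(1565)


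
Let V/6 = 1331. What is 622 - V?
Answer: -7364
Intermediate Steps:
V = 7986 (V = 6*1331 = 7986)
622 - V = 622 - 1*7986 = 622 - 7986 = -7364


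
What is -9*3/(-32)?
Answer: 27/32 ≈ 0.84375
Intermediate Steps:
-9*3/(-32) = -27*(-1/32) = 27/32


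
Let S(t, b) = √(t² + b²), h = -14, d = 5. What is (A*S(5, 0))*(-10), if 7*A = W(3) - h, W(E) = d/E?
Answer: -2350/21 ≈ -111.90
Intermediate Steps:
W(E) = 5/E
S(t, b) = √(b² + t²)
A = 47/21 (A = (5/3 - 1*(-14))/7 = (5*(⅓) + 14)/7 = (5/3 + 14)/7 = (⅐)*(47/3) = 47/21 ≈ 2.2381)
(A*S(5, 0))*(-10) = (47*√(0² + 5²)/21)*(-10) = (47*√(0 + 25)/21)*(-10) = (47*√25/21)*(-10) = ((47/21)*5)*(-10) = (235/21)*(-10) = -2350/21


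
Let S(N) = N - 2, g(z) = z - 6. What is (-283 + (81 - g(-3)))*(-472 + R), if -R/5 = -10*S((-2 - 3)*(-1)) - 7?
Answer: 55391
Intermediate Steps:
g(z) = -6 + z
S(N) = -2 + N
R = 185 (R = -5*(-10*(-2 + (-2 - 3)*(-1)) - 7) = -5*(-10*(-2 - 5*(-1)) - 7) = -5*(-10*(-2 + 5) - 7) = -5*(-10*3 - 7) = -5*(-30 - 7) = -5*(-37) = 185)
(-283 + (81 - g(-3)))*(-472 + R) = (-283 + (81 - (-6 - 3)))*(-472 + 185) = (-283 + (81 - 1*(-9)))*(-287) = (-283 + (81 + 9))*(-287) = (-283 + 90)*(-287) = -193*(-287) = 55391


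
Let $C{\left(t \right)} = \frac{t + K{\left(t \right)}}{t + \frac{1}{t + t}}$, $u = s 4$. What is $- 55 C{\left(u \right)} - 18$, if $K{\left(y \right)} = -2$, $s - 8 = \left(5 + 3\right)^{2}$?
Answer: $- \frac{12046482}{165889} \approx -72.618$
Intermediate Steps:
$s = 72$ ($s = 8 + \left(5 + 3\right)^{2} = 8 + 8^{2} = 8 + 64 = 72$)
$u = 288$ ($u = 72 \cdot 4 = 288$)
$C{\left(t \right)} = \frac{-2 + t}{t + \frac{1}{2 t}}$ ($C{\left(t \right)} = \frac{t - 2}{t + \frac{1}{t + t}} = \frac{-2 + t}{t + \frac{1}{2 t}}$)
$- 55 C{\left(u \right)} - 18 = - 55 \cdot 2 \cdot 288 \frac{1}{1 + 2 \cdot 288^{2}} \left(-2 + 288\right) - 18 = - 55 \cdot 2 \cdot 288 \frac{1}{1 + 2 \cdot 82944} \cdot 286 - 18 = - 55 \cdot 2 \cdot 288 \frac{1}{1 + 165888} \cdot 286 - 18 = - 55 \cdot 2 \cdot 288 \cdot \frac{1}{165889} \cdot 286 - 18 = \left(-55\right) \frac{164736}{165889} - 18 = - \frac{9060480}{165889} - 18 = - \frac{12046482}{165889}$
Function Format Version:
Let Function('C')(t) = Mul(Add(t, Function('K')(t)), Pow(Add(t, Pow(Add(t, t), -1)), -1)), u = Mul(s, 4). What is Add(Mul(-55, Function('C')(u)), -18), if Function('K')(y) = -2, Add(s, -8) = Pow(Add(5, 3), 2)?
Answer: Rational(-12046482, 165889) ≈ -72.618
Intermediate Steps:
s = 72 (s = Add(8, Pow(Add(5, 3), 2)) = Add(8, Pow(8, 2)) = Add(8, 64) = 72)
u = 288 (u = Mul(72, 4) = 288)
Function('C')(t) = Mul(Pow(Add(t, Mul(Rational(1, 2), Pow(t, -1))), -1), Add(-2, t)) (Function('C')(t) = Mul(Add(t, -2), Pow(Add(t, Pow(Add(t, t), -1)), -1)) = Mul(Add(-2, t), Pow(Add(t, Pow(Mul(2, t), -1)), -1)) = Mul(Add(-2, t), Pow(Add(t, Mul(Rational(1, 2), Pow(t, -1))), -1)) = Mul(Pow(Add(t, Mul(Rational(1, 2), Pow(t, -1))), -1), Add(-2, t)))
Add(Mul(-55, Function('C')(u)), -18) = Add(Mul(-55, Mul(2, 288, Pow(Add(1, Mul(2, Pow(288, 2))), -1), Add(-2, 288))), -18) = Add(Mul(-55, Mul(2, 288, Pow(Add(1, Mul(2, 82944)), -1), 286)), -18) = Add(Mul(-55, Mul(2, 288, Pow(Add(1, 165888), -1), 286)), -18) = Add(Mul(-55, Mul(2, 288, Pow(165889, -1), 286)), -18) = Add(Mul(-55, Mul(2, 288, Rational(1, 165889), 286)), -18) = Add(Mul(-55, Rational(164736, 165889)), -18) = Add(Rational(-9060480, 165889), -18) = Rational(-12046482, 165889)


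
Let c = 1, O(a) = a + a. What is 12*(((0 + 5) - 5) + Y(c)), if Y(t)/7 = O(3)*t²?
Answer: 504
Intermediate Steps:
O(a) = 2*a
Y(t) = 42*t² (Y(t) = 7*((2*3)*t²) = 7*(6*t²) = 42*t²)
12*(((0 + 5) - 5) + Y(c)) = 12*(((0 + 5) - 5) + 42*1²) = 12*((5 - 5) + 42*1) = 12*(0 + 42) = 12*42 = 504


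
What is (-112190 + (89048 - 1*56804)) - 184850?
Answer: -264796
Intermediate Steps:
(-112190 + (89048 - 1*56804)) - 184850 = (-112190 + (89048 - 56804)) - 184850 = (-112190 + 32244) - 184850 = -79946 - 184850 = -264796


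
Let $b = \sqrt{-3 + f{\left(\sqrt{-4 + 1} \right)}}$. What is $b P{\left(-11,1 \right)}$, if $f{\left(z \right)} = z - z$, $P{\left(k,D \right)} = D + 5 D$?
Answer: $6 i \sqrt{3} \approx 10.392 i$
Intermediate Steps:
$P{\left(k,D \right)} = 6 D$
$f{\left(z \right)} = 0$
$b = i \sqrt{3}$ ($b = \sqrt{-3 + 0} = \sqrt{-3} = i \sqrt{3} \approx 1.732 i$)
$b P{\left(-11,1 \right)} = i \sqrt{3} \cdot 6 \cdot 1 = i \sqrt{3} \cdot 6 = 6 i \sqrt{3}$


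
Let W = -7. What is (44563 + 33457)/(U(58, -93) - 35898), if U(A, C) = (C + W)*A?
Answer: -39010/20849 ≈ -1.8711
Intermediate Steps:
U(A, C) = A*(-7 + C) (U(A, C) = (C - 7)*A = (-7 + C)*A = A*(-7 + C))
(44563 + 33457)/(U(58, -93) - 35898) = (44563 + 33457)/(58*(-7 - 93) - 35898) = 78020/(58*(-100) - 35898) = 78020/(-5800 - 35898) = 78020/(-41698) = 78020*(-1/41698) = -39010/20849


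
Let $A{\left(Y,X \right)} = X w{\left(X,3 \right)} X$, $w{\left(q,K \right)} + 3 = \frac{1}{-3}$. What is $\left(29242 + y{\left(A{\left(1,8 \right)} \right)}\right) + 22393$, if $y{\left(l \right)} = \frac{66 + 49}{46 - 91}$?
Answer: $\frac{464692}{9} \approx 51632.0$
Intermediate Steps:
$w{\left(q,K \right)} = - \frac{10}{3}$ ($w{\left(q,K \right)} = -3 + \frac{1}{-3} = -3 - \frac{1}{3} = - \frac{10}{3}$)
$A{\left(Y,X \right)} = - \frac{10 X^{2}}{3}$ ($A{\left(Y,X \right)} = X \left(- \frac{10}{3}\right) X = - \frac{10 X}{3} X = - \frac{10 X^{2}}{3}$)
$y{\left(l \right)} = - \frac{23}{9}$ ($y{\left(l \right)} = \frac{115}{-45} = 115 \left(- \frac{1}{45}\right) = - \frac{23}{9}$)
$\left(29242 + y{\left(A{\left(1,8 \right)} \right)}\right) + 22393 = \left(29242 - \frac{23}{9}\right) + 22393 = \frac{263155}{9} + 22393 = \frac{464692}{9}$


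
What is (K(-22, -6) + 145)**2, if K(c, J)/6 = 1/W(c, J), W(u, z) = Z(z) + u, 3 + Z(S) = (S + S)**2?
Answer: 297942121/14161 ≈ 21040.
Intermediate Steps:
Z(S) = -3 + 4*S**2 (Z(S) = -3 + (S + S)**2 = -3 + (2*S)**2 = -3 + 4*S**2)
W(u, z) = -3 + u + 4*z**2 (W(u, z) = (-3 + 4*z**2) + u = -3 + u + 4*z**2)
K(c, J) = 6/(-3 + c + 4*J**2)
(K(-22, -6) + 145)**2 = (6/(-3 - 22 + 4*(-6)**2) + 145)**2 = (6/(-3 - 22 + 4*36) + 145)**2 = (6/(-3 - 22 + 144) + 145)**2 = (6/119 + 145)**2 = (17261/119)**2 = 297942121/14161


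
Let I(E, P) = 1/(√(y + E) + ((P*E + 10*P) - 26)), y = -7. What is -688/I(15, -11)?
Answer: 207088 - 1376*√2 ≈ 2.0514e+5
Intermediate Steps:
I(E, P) = 1/(-26 + √(-7 + E) + 10*P + E*P) (I(E, P) = 1/(√(-7 + E) + ((P*E + 10*P) - 26)) = 1/(√(-7 + E) + ((E*P + 10*P) - 26)) = 1/(√(-7 + E) + ((10*P + E*P) - 26)) = 1/(√(-7 + E) + (-26 + 10*P + E*P)) = 1/(-26 + √(-7 + E) + 10*P + E*P))
-688/I(15, -11) = -(-207088 + 688*√(-7 + 15)) = -(-207088 + 1376*√2) = -688*(-301 + 2*√2) = 207088 - 1376*√2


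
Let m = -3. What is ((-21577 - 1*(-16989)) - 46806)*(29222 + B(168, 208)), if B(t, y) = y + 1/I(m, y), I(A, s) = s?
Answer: -157302669377/104 ≈ -1.5125e+9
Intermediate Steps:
B(t, y) = y + 1/y
((-21577 - 1*(-16989)) - 46806)*(29222 + B(168, 208)) = ((-21577 - 1*(-16989)) - 46806)*(29222 + (208 + 1/208)) = ((-21577 + 16989) - 46806)*(29222 + (208 + 1/208)) = (-4588 - 46806)*(29222 + 43265/208) = -51394*6121441/208 = -157302669377/104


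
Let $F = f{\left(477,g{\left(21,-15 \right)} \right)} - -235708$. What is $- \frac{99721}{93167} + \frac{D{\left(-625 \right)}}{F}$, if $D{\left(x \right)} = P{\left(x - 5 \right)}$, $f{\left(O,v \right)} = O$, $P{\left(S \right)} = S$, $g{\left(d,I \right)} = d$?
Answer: $- \frac{4722259919}{4400929579} \approx -1.073$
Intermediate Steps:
$D{\left(x \right)} = -5 + x$ ($D{\left(x \right)} = x - 5 = -5 + x$)
$F = 236185$ ($F = 477 - -235708 = 477 + 235708 = 236185$)
$- \frac{99721}{93167} + \frac{D{\left(-625 \right)}}{F} = - \frac{99721}{93167} + \frac{-5 - 625}{236185} = \left(-99721\right) \frac{1}{93167} - \frac{126}{47237} = - \frac{99721}{93167} - \frac{126}{47237} = - \frac{4722259919}{4400929579}$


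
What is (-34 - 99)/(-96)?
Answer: 133/96 ≈ 1.3854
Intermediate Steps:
(-34 - 99)/(-96) = -133*(-1/96) = 133/96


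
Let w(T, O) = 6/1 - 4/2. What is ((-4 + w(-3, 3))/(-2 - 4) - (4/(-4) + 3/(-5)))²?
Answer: 64/25 ≈ 2.5600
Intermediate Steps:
w(T, O) = 4 (w(T, O) = 6*1 - 4*½ = 6 - 2 = 4)
((-4 + w(-3, 3))/(-2 - 4) - (4/(-4) + 3/(-5)))² = ((-4 + 4)/(-2 - 4) - (4/(-4) + 3/(-5)))² = (0/(-6) - (4*(-¼) + 3*(-⅕)))² = (0*(-⅙) - (-1 - ⅗))² = (0 - 1*(-8/5))² = (0 + 8/5)² = (8/5)² = 64/25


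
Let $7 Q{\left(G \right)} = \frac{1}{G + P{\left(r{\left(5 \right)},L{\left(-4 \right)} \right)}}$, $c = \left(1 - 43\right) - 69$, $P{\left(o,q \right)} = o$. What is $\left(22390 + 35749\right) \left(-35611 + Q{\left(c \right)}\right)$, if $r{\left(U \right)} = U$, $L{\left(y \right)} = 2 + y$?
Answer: $- \frac{1536227901457}{742} \approx -2.0704 \cdot 10^{9}$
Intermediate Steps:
$c = -111$ ($c = -42 - 69 = -111$)
$Q{\left(G \right)} = \frac{1}{7 \left(5 + G\right)}$ ($Q{\left(G \right)} = \frac{1}{7 \left(G + 5\right)} = \frac{1}{7 \left(5 + G\right)}$)
$\left(22390 + 35749\right) \left(-35611 + Q{\left(c \right)}\right) = \left(22390 + 35749\right) \left(-35611 + \frac{1}{7 \left(5 - 111\right)}\right) = 58139 \left(-35611 + \frac{1}{7 \left(-106\right)}\right) = 58139 \left(-35611 + \frac{1}{7} \left(- \frac{1}{106}\right)\right) = 58139 \left(-35611 - \frac{1}{742}\right) = 58139 \left(- \frac{26423363}{742}\right) = - \frac{1536227901457}{742}$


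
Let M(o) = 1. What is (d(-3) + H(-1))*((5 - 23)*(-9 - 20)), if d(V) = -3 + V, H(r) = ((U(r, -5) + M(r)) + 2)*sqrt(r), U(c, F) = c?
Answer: -3132 + 1044*I ≈ -3132.0 + 1044.0*I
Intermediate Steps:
H(r) = sqrt(r)*(3 + r) (H(r) = ((r + 1) + 2)*sqrt(r) = ((1 + r) + 2)*sqrt(r) = (3 + r)*sqrt(r) = sqrt(r)*(3 + r))
(d(-3) + H(-1))*((5 - 23)*(-9 - 20)) = ((-3 - 3) + sqrt(-1)*(3 - 1))*((5 - 23)*(-9 - 20)) = (-6 + I*2)*(-18*(-29)) = (-6 + 2*I)*522 = -3132 + 1044*I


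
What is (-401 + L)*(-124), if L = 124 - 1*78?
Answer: 44020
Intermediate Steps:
L = 46 (L = 124 - 78 = 46)
(-401 + L)*(-124) = (-401 + 46)*(-124) = -355*(-124) = 44020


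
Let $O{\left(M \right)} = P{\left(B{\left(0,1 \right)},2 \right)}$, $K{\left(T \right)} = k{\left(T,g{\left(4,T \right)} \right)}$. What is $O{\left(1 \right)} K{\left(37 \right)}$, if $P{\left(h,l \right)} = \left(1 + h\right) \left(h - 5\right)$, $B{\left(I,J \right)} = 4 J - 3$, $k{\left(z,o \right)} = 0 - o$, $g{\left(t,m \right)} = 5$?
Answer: $40$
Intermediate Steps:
$k{\left(z,o \right)} = - o$
$B{\left(I,J \right)} = -3 + 4 J$
$P{\left(h,l \right)} = \left(1 + h\right) \left(-5 + h\right)$
$K{\left(T \right)} = -5$ ($K{\left(T \right)} = \left(-1\right) 5 = -5$)
$O{\left(M \right)} = -8$ ($O{\left(M \right)} = -5 + \left(-3 + 4 \cdot 1\right)^{2} - 4 \left(-3 + 4 \cdot 1\right) = -5 + \left(-3 + 4\right)^{2} - 4 \left(-3 + 4\right) = -5 + 1^{2} - 4 = -5 + 1 - 4 = -8$)
$O{\left(1 \right)} K{\left(37 \right)} = \left(-8\right) \left(-5\right) = 40$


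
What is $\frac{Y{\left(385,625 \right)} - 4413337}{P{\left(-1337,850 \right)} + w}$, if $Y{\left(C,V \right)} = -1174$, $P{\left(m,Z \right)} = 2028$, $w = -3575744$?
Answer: $\frac{4414511}{3573716} \approx 1.2353$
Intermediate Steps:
$\frac{Y{\left(385,625 \right)} - 4413337}{P{\left(-1337,850 \right)} + w} = \frac{-1174 - 4413337}{2028 - 3575744} = - \frac{4414511}{-3573716} = \left(-4414511\right) \left(- \frac{1}{3573716}\right) = \frac{4414511}{3573716}$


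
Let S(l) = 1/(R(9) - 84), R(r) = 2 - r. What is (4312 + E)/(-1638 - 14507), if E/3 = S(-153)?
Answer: -392389/1469195 ≈ -0.26708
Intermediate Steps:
S(l) = -1/91 (S(l) = 1/((2 - 1*9) - 84) = 1/((2 - 9) - 84) = 1/(-7 - 84) = 1/(-91) = -1/91)
E = -3/91 (E = 3*(-1/91) = -3/91 ≈ -0.032967)
(4312 + E)/(-1638 - 14507) = (4312 - 3/91)/(-1638 - 14507) = (392389/91)/(-16145) = (392389/91)*(-1/16145) = -392389/1469195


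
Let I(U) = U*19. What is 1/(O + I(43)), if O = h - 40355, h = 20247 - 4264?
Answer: -1/23555 ≈ -4.2454e-5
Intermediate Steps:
I(U) = 19*U
h = 15983
O = -24372 (O = 15983 - 40355 = -24372)
1/(O + I(43)) = 1/(-24372 + 19*43) = 1/(-24372 + 817) = 1/(-23555) = -1/23555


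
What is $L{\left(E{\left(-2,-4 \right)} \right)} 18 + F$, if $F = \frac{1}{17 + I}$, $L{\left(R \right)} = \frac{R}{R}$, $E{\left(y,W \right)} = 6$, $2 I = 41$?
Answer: $\frac{1352}{75} \approx 18.027$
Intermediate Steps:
$I = \frac{41}{2}$ ($I = \frac{1}{2} \cdot 41 = \frac{41}{2} \approx 20.5$)
$L{\left(R \right)} = 1$
$F = \frac{2}{75}$ ($F = \frac{1}{17 + \frac{41}{2}} = \frac{1}{\frac{75}{2}} = \frac{2}{75} \approx 0.026667$)
$L{\left(E{\left(-2,-4 \right)} \right)} 18 + F = 1 \cdot 18 + \frac{2}{75} = 18 + \frac{2}{75} = \frac{1352}{75}$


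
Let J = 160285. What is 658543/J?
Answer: 658543/160285 ≈ 4.1086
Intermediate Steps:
658543/J = 658543/160285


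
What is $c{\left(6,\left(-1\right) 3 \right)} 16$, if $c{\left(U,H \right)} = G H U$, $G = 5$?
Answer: $-1440$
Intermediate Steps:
$c{\left(U,H \right)} = 5 H U$
$c{\left(6,\left(-1\right) 3 \right)} 16 = 5 \left(\left(-1\right) 3\right) 6 \cdot 16 = 5 \left(-3\right) 6 \cdot 16 = \left(-90\right) 16 = -1440$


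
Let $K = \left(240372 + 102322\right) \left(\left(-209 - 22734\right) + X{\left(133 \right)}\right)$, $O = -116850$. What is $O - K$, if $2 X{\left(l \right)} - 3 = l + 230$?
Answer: $7799598590$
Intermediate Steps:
$X{\left(l \right)} = \frac{233}{2} + \frac{l}{2}$ ($X{\left(l \right)} = \frac{3}{2} + \frac{l + 230}{2} = \frac{3}{2} + \frac{230 + l}{2} = \frac{3}{2} + \left(115 + \frac{l}{2}\right) = \frac{233}{2} + \frac{l}{2}$)
$K = -7799715440$ ($K = \left(240372 + 102322\right) \left(\left(-209 - 22734\right) + \left(\frac{233}{2} + \frac{1}{2} \cdot 133\right)\right) = 342694 \left(-22943 + \left(\frac{233}{2} + \frac{133}{2}\right)\right) = 342694 \left(-22943 + 183\right) = 342694 \left(-22760\right) = -7799715440$)
$O - K = -116850 - -7799715440 = -116850 + 7799715440 = 7799598590$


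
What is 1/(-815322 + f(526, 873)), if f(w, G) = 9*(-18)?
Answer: -1/815484 ≈ -1.2263e-6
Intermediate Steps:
f(w, G) = -162
1/(-815322 + f(526, 873)) = 1/(-815322 - 162) = 1/(-815484) = -1/815484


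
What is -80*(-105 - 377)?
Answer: 38560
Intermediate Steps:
-80*(-105 - 377) = -80*(-482) = 38560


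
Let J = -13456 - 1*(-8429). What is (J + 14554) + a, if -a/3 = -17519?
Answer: 62084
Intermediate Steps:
a = 52557 (a = -3*(-17519) = 52557)
J = -5027 (J = -13456 + 8429 = -5027)
(J + 14554) + a = (-5027 + 14554) + 52557 = 9527 + 52557 = 62084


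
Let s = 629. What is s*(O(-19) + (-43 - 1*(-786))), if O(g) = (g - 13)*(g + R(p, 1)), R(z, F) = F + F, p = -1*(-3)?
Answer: 809523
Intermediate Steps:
p = 3
R(z, F) = 2*F
O(g) = (-13 + g)*(2 + g) (O(g) = (g - 13)*(g + 2*1) = (-13 + g)*(g + 2) = (-13 + g)*(2 + g))
s*(O(-19) + (-43 - 1*(-786))) = 629*((-26 + (-19)² - 11*(-19)) + (-43 - 1*(-786))) = 629*((-26 + 361 + 209) + (-43 + 786)) = 629*(544 + 743) = 629*1287 = 809523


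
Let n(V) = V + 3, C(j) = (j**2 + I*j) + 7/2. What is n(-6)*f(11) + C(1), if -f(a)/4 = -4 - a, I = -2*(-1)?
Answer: -347/2 ≈ -173.50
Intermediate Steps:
I = 2
C(j) = 7/2 + j**2 + 2*j (C(j) = (j**2 + 2*j) + 7/2 = 7/2 + j**2 + 2*j)
n(V) = 3 + V
f(a) = 16 + 4*a (f(a) = -4*(-4 - a) = 16 + 4*a)
n(-6)*f(11) + C(1) = (3 - 6)*(16 + 4*11) + (7/2 + 1**2 + 2*1) = -3*(16 + 44) + (7/2 + 1 + 2) = -3*60 + 13/2 = -180 + 13/2 = -347/2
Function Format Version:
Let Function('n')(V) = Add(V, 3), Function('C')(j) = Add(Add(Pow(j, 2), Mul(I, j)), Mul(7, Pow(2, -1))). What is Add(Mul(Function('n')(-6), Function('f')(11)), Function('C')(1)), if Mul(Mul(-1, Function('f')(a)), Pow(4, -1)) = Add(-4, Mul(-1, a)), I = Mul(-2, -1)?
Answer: Rational(-347, 2) ≈ -173.50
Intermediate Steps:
I = 2
Function('C')(j) = Add(Rational(7, 2), Pow(j, 2), Mul(2, j)) (Function('C')(j) = Add(Add(Pow(j, 2), Mul(2, j)), Mul(7, Pow(2, -1))) = Add(Add(Pow(j, 2), Mul(2, j)), Mul(7, Rational(1, 2))) = Add(Add(Pow(j, 2), Mul(2, j)), Rational(7, 2)) = Add(Rational(7, 2), Pow(j, 2), Mul(2, j)))
Function('n')(V) = Add(3, V)
Function('f')(a) = Add(16, Mul(4, a)) (Function('f')(a) = Mul(-4, Add(-4, Mul(-1, a))) = Add(16, Mul(4, a)))
Add(Mul(Function('n')(-6), Function('f')(11)), Function('C')(1)) = Add(Mul(Add(3, -6), Add(16, Mul(4, 11))), Add(Rational(7, 2), Pow(1, 2), Mul(2, 1))) = Add(Mul(-3, Add(16, 44)), Add(Rational(7, 2), 1, 2)) = Add(Mul(-3, 60), Rational(13, 2)) = Add(-180, Rational(13, 2)) = Rational(-347, 2)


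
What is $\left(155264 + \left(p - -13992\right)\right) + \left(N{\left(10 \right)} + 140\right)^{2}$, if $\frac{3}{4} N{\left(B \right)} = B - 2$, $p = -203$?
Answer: $\frac{1725781}{9} \approx 1.9175 \cdot 10^{5}$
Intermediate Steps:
$N{\left(B \right)} = - \frac{8}{3} + \frac{4 B}{3}$ ($N{\left(B \right)} = \frac{4 \left(B - 2\right)}{3} = \frac{4 \left(-2 + B\right)}{3} = - \frac{8}{3} + \frac{4 B}{3}$)
$\left(155264 + \left(p - -13992\right)\right) + \left(N{\left(10 \right)} + 140\right)^{2} = \left(155264 - -13789\right) + \left(\left(- \frac{8}{3} + \frac{4}{3} \cdot 10\right) + 140\right)^{2} = \left(155264 + \left(-203 + 13992\right)\right) + \left(\left(- \frac{8}{3} + \frac{40}{3}\right) + 140\right)^{2} = \left(155264 + 13789\right) + \left(\frac{32}{3} + 140\right)^{2} = 169053 + \left(\frac{452}{3}\right)^{2} = 169053 + \frac{204304}{9} = \frac{1725781}{9}$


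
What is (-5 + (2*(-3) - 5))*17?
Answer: -272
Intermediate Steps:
(-5 + (2*(-3) - 5))*17 = (-5 + (-6 - 5))*17 = (-5 - 11)*17 = -16*17 = -272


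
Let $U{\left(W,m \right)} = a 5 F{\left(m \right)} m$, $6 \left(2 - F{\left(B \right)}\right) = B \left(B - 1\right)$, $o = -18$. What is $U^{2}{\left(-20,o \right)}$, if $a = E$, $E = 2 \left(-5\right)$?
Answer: $2450250000$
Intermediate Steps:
$F{\left(B \right)} = 2 - \frac{B \left(-1 + B\right)}{6}$ ($F{\left(B \right)} = 2 - \frac{B \left(B - 1\right)}{6} = 2 - \frac{B \left(-1 + B\right)}{6}$)
$E = -10$
$a = -10$
$U{\left(W,m \right)} = m \left(-100 - \frac{25 m}{3} + \frac{25 m^{2}}{3}\right)$ ($U{\left(W,m \right)} = - 10 \cdot 5 \left(2 - \frac{m^{2}}{6} + \frac{m}{6}\right) m = - 10 \left(10 - \frac{5 m^{2}}{6} + \frac{5 m}{6}\right) m = \left(-100 - \frac{25 m}{3} + \frac{25 m^{2}}{3}\right) m = m \left(-100 - \frac{25 m}{3} + \frac{25 m^{2}}{3}\right)$)
$U^{2}{\left(-20,o \right)} = \left(\frac{25}{3} \left(-18\right) \left(-12 + \left(-18\right)^{2} - -18\right)\right)^{2} = \left(\frac{25}{3} \left(-18\right) \left(-12 + 324 + 18\right)\right)^{2} = \left(\frac{25}{3} \left(-18\right) 330\right)^{2} = \left(-49500\right)^{2} = 2450250000$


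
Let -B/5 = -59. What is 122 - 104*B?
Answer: -30558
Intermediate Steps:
B = 295 (B = -5*(-59) = 295)
122 - 104*B = 122 - 104*295 = 122 - 30680 = -30558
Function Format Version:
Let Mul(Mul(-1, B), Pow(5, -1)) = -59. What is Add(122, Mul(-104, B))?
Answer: -30558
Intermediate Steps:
B = 295 (B = Mul(-5, -59) = 295)
Add(122, Mul(-104, B)) = Add(122, Mul(-104, 295)) = Add(122, -30680) = -30558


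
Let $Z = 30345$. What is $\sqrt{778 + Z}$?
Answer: $\sqrt{31123} \approx 176.42$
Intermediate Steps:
$\sqrt{778 + Z} = \sqrt{778 + 30345} = \sqrt{31123}$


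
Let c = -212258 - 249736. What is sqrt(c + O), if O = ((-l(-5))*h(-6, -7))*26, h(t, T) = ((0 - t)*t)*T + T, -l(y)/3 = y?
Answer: 2*I*sqrt(139386) ≈ 746.69*I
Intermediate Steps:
l(y) = -3*y
h(t, T) = T - T*t**2 (h(t, T) = ((-t)*t)*T + T = (-t**2)*T + T = -T*t**2 + T = T - T*t**2)
O = -95550 (O = ((-(-3)*(-5))*(-7*(1 - 1*(-6)**2)))*26 = ((-1*15)*(-7*(1 - 1*36)))*26 = -(-105)*(1 - 36)*26 = -(-105)*(-35)*26 = -15*245*26 = -3675*26 = -95550)
c = -461994
sqrt(c + O) = sqrt(-461994 - 95550) = sqrt(-557544) = 2*I*sqrt(139386)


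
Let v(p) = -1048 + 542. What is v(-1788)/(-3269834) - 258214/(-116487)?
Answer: 422187929449/190446576579 ≈ 2.2168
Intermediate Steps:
v(p) = -506
v(-1788)/(-3269834) - 258214/(-116487) = -506/(-3269834) - 258214/(-116487) = -506*(-1/3269834) - 258214*(-1/116487) = 253/1634917 + 258214/116487 = 422187929449/190446576579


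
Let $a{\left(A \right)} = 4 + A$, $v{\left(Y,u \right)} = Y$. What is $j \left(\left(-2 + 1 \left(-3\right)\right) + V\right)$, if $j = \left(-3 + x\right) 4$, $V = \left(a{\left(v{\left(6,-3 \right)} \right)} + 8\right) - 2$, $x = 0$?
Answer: $-132$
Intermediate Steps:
$V = 16$ ($V = \left(\left(4 + 6\right) + 8\right) - 2 = \left(10 + 8\right) - 2 = 18 - 2 = 16$)
$j = -12$ ($j = \left(-3 + 0\right) 4 = \left(-3\right) 4 = -12$)
$j \left(\left(-2 + 1 \left(-3\right)\right) + V\right) = - 12 \left(\left(-2 + 1 \left(-3\right)\right) + 16\right) = - 12 \left(\left(-2 - 3\right) + 16\right) = - 12 \left(-5 + 16\right) = \left(-12\right) 11 = -132$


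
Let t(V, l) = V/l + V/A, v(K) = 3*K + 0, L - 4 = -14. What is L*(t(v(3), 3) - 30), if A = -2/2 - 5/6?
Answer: 3510/11 ≈ 319.09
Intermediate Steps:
L = -10 (L = 4 - 14 = -10)
v(K) = 3*K
A = -11/6 (A = -2*1/2 - 5*1/6 = -1 - 5/6 = -11/6 ≈ -1.8333)
t(V, l) = -6*V/11 + V/l (t(V, l) = V/l + V/(-11/6) = V/l + V*(-6/11) = V/l - 6*V/11 = -6*V/11 + V/l)
L*(t(v(3), 3) - 30) = -10*((-18*3/11 + (3*3)/3) - 30) = -10*((-6/11*9 + 9*(1/3)) - 30) = -10*((-54/11 + 3) - 30) = -10*(-21/11 - 30) = -10*(-351/11) = 3510/11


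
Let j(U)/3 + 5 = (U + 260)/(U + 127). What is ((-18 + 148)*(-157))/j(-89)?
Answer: 40820/3 ≈ 13607.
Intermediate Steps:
j(U) = -15 + 3*(260 + U)/(127 + U) (j(U) = -15 + 3*((U + 260)/(U + 127)) = -15 + 3*((260 + U)/(127 + U)) = -15 + 3*(260 + U)/(127 + U))
((-18 + 148)*(-157))/j(-89) = ((-18 + 148)*(-157))/((3*(-375 - 4*(-89))/(127 - 89))) = (130*(-157))/((3*(-375 + 356)/38)) = -20410/(3*(1/38)*(-19)) = -20410/(-3/2) = -20410*(-⅔) = 40820/3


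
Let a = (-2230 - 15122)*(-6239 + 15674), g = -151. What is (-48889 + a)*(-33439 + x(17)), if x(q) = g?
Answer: 5500866652310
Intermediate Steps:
a = -163716120 (a = -17352*9435 = -163716120)
x(q) = -151
(-48889 + a)*(-33439 + x(17)) = (-48889 - 163716120)*(-33439 - 151) = -163765009*(-33590) = 5500866652310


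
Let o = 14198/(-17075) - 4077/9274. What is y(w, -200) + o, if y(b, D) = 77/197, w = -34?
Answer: -27460320969/31195649350 ≈ -0.88026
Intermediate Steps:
o = -201287027/158353550 (o = 14198*(-1/17075) - 4077*1/9274 = -14198/17075 - 4077/9274 = -201287027/158353550 ≈ -1.2711)
y(b, D) = 77/197 (y(b, D) = 77*(1/197) = 77/197)
y(w, -200) + o = 77/197 - 201287027/158353550 = -27460320969/31195649350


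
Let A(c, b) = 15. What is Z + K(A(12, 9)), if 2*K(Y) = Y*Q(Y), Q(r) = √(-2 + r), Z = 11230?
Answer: 11230 + 15*√13/2 ≈ 11257.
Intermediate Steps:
K(Y) = Y*√(-2 + Y)/2 (K(Y) = (Y*√(-2 + Y))/2 = Y*√(-2 + Y)/2)
Z + K(A(12, 9)) = 11230 + (½)*15*√(-2 + 15) = 11230 + (½)*15*√13 = 11230 + 15*√13/2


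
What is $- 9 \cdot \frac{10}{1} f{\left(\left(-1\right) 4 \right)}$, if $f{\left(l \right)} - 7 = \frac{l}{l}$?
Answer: $-720$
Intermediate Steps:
$f{\left(l \right)} = 8$ ($f{\left(l \right)} = 7 + \frac{l}{l} = 7 + 1 = 8$)
$- 9 \cdot \frac{10}{1} f{\left(\left(-1\right) 4 \right)} = - 9 \cdot \frac{10}{1} \cdot 8 = - 9 \cdot 10 \cdot 1 \cdot 8 = \left(-9\right) 10 \cdot 8 = \left(-90\right) 8 = -720$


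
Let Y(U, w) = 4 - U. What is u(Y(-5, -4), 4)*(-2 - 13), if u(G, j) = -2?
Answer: 30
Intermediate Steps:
u(Y(-5, -4), 4)*(-2 - 13) = -2*(-2 - 13) = -2*(-15) = 30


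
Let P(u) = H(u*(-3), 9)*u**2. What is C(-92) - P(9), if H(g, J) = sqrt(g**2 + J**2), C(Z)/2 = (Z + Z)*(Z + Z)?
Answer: 67712 - 729*sqrt(10) ≈ 65407.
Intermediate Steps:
C(Z) = 8*Z**2 (C(Z) = 2*((Z + Z)*(Z + Z)) = 2*((2*Z)*(2*Z)) = 2*(4*Z**2) = 8*Z**2)
H(g, J) = sqrt(J**2 + g**2)
P(u) = u**2*sqrt(81 + 9*u**2) (P(u) = sqrt(9**2 + (u*(-3))**2)*u**2 = sqrt(81 + (-3*u)**2)*u**2 = sqrt(81 + 9*u**2)*u**2 = u**2*sqrt(81 + 9*u**2))
C(-92) - P(9) = 8*(-92)**2 - 3*9**2*sqrt(9 + 9**2) = 8*8464 - 3*81*sqrt(9 + 81) = 67712 - 3*81*sqrt(90) = 67712 - 3*81*3*sqrt(10) = 67712 - 729*sqrt(10)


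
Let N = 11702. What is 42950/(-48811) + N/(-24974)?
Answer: -821909811/609502957 ≈ -1.3485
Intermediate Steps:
42950/(-48811) + N/(-24974) = 42950/(-48811) + 11702/(-24974) = 42950*(-1/48811) + 11702*(-1/24974) = -42950/48811 - 5851/12487 = -821909811/609502957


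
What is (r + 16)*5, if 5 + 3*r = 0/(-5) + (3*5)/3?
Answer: 80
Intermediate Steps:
r = 0 (r = -5/3 + (0/(-5) + (3*5)/3)/3 = -5/3 + (0*(-1/5) + 15*(1/3))/3 = -5/3 + (0 + 5)/3 = -5/3 + (1/3)*5 = -5/3 + 5/3 = 0)
(r + 16)*5 = (0 + 16)*5 = 16*5 = 80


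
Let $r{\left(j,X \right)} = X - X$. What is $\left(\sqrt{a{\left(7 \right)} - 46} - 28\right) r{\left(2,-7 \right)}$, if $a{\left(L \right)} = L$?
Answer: $0$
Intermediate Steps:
$r{\left(j,X \right)} = 0$
$\left(\sqrt{a{\left(7 \right)} - 46} - 28\right) r{\left(2,-7 \right)} = \left(\sqrt{7 - 46} - 28\right) 0 = \left(\sqrt{-39} - 28\right) 0 = \left(i \sqrt{39} - 28\right) 0 = \left(-28 + i \sqrt{39}\right) 0 = 0$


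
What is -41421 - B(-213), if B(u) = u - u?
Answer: -41421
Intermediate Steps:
B(u) = 0
-41421 - B(-213) = -41421 - 1*0 = -41421 + 0 = -41421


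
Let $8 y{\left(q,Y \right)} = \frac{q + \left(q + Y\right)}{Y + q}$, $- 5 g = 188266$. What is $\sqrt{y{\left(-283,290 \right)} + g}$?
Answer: $\frac{i \sqrt{184524830}}{70} \approx 194.06 i$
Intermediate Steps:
$g = - \frac{188266}{5}$ ($g = \left(- \frac{1}{5}\right) 188266 = - \frac{188266}{5} \approx -37653.0$)
$y{\left(q,Y \right)} = \frac{Y + 2 q}{8 \left(Y + q\right)}$ ($y{\left(q,Y \right)} = \frac{\left(q + \left(q + Y\right)\right) \frac{1}{Y + q}}{8} = \frac{\left(q + \left(Y + q\right)\right) \frac{1}{Y + q}}{8} = \frac{\left(Y + 2 q\right) \frac{1}{Y + q}}{8} = \frac{\frac{1}{Y + q} \left(Y + 2 q\right)}{8} = \frac{Y + 2 q}{8 \left(Y + q\right)}$)
$\sqrt{y{\left(-283,290 \right)} + g} = \sqrt{\frac{\frac{1}{4} \left(-283\right) + \frac{1}{8} \cdot 290}{290 - 283} - \frac{188266}{5}} = \sqrt{\frac{- \frac{283}{4} + \frac{145}{4}}{7} - \frac{188266}{5}} = \sqrt{\frac{1}{7} \left(- \frac{69}{2}\right) - \frac{188266}{5}} = \sqrt{- \frac{69}{14} - \frac{188266}{5}} = \sqrt{- \frac{2636069}{70}} = \frac{i \sqrt{184524830}}{70}$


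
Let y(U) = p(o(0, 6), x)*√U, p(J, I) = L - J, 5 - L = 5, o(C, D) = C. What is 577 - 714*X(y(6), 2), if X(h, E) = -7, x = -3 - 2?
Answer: 5575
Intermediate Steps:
L = 0 (L = 5 - 1*5 = 5 - 5 = 0)
x = -5
p(J, I) = -J (p(J, I) = 0 - J = -J)
y(U) = 0 (y(U) = (-1*0)*√U = 0*√U = 0)
577 - 714*X(y(6), 2) = 577 - 714*(-7) = 577 + 4998 = 5575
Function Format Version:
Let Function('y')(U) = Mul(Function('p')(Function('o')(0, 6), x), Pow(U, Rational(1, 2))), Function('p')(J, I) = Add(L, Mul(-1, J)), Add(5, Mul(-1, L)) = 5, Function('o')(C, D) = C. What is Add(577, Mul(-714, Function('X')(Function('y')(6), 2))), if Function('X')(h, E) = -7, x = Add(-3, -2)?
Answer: 5575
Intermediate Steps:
L = 0 (L = Add(5, Mul(-1, 5)) = Add(5, -5) = 0)
x = -5
Function('p')(J, I) = Mul(-1, J) (Function('p')(J, I) = Add(0, Mul(-1, J)) = Mul(-1, J))
Function('y')(U) = 0 (Function('y')(U) = Mul(Mul(-1, 0), Pow(U, Rational(1, 2))) = Mul(0, Pow(U, Rational(1, 2))) = 0)
Add(577, Mul(-714, Function('X')(Function('y')(6), 2))) = Add(577, Mul(-714, -7)) = Add(577, 4998) = 5575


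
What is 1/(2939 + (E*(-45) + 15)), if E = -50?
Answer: 1/5204 ≈ 0.00019216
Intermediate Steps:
1/(2939 + (E*(-45) + 15)) = 1/(2939 + (-50*(-45) + 15)) = 1/(2939 + (2250 + 15)) = 1/(2939 + 2265) = 1/5204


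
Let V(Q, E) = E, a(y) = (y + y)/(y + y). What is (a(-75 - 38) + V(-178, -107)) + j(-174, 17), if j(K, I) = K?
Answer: -280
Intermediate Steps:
a(y) = 1 (a(y) = (2*y)/((2*y)) = (2*y)*(1/(2*y)) = 1)
(a(-75 - 38) + V(-178, -107)) + j(-174, 17) = (1 - 107) - 174 = -106 - 174 = -280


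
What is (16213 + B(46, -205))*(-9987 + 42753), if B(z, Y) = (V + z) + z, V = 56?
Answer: 536084526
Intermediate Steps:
B(z, Y) = 56 + 2*z (B(z, Y) = (56 + z) + z = 56 + 2*z)
(16213 + B(46, -205))*(-9987 + 42753) = (16213 + (56 + 2*46))*(-9987 + 42753) = (16213 + (56 + 92))*32766 = (16213 + 148)*32766 = 16361*32766 = 536084526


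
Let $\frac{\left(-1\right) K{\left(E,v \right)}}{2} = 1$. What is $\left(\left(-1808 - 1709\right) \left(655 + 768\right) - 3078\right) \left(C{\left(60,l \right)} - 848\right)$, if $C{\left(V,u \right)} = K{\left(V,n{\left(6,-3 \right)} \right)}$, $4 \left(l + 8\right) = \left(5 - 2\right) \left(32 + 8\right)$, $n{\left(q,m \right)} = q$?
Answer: $4256603650$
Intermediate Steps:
$l = 22$ ($l = -8 + \frac{\left(5 - 2\right) \left(32 + 8\right)}{4} = -8 + \frac{3 \cdot 40}{4} = -8 + \frac{1}{4} \cdot 120 = -8 + 30 = 22$)
$K{\left(E,v \right)} = -2$ ($K{\left(E,v \right)} = \left(-2\right) 1 = -2$)
$C{\left(V,u \right)} = -2$
$\left(\left(-1808 - 1709\right) \left(655 + 768\right) - 3078\right) \left(C{\left(60,l \right)} - 848\right) = \left(\left(-1808 - 1709\right) \left(655 + 768\right) - 3078\right) \left(-2 - 848\right) = \left(\left(-3517\right) 1423 - 3078\right) \left(-850\right) = \left(-5004691 - 3078\right) \left(-850\right) = \left(-5007769\right) \left(-850\right) = 4256603650$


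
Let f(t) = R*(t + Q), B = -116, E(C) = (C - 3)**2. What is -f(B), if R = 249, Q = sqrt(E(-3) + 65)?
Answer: 28884 - 249*sqrt(101) ≈ 26382.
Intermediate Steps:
E(C) = (-3 + C)**2
Q = sqrt(101) (Q = sqrt((-3 - 3)**2 + 65) = sqrt((-6)**2 + 65) = sqrt(36 + 65) = sqrt(101) ≈ 10.050)
f(t) = 249*t + 249*sqrt(101) (f(t) = 249*(t + sqrt(101)) = 249*t + 249*sqrt(101))
-f(B) = -(249*(-116) + 249*sqrt(101)) = -(-28884 + 249*sqrt(101)) = 28884 - 249*sqrt(101)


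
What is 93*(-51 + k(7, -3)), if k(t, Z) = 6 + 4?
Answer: -3813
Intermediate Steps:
k(t, Z) = 10
93*(-51 + k(7, -3)) = 93*(-51 + 10) = 93*(-41) = -3813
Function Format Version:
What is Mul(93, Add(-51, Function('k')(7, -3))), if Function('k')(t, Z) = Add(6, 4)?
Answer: -3813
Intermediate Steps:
Function('k')(t, Z) = 10
Mul(93, Add(-51, Function('k')(7, -3))) = Mul(93, Add(-51, 10)) = Mul(93, -41) = -3813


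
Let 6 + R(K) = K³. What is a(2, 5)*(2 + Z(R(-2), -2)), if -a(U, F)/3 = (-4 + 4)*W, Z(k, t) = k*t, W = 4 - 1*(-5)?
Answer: 0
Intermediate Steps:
R(K) = -6 + K³
W = 9 (W = 4 + 5 = 9)
a(U, F) = 0 (a(U, F) = -3*(-4 + 4)*9 = -0*9 = -3*0 = 0)
a(2, 5)*(2 + Z(R(-2), -2)) = 0*(2 + (-6 + (-2)³)*(-2)) = 0*(2 + (-6 - 8)*(-2)) = 0*(2 - 14*(-2)) = 0*(2 + 28) = 0*30 = 0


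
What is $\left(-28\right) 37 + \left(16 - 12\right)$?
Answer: $-1032$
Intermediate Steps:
$\left(-28\right) 37 + \left(16 - 12\right) = -1036 + \left(16 - 12\right) = -1036 + 4 = -1032$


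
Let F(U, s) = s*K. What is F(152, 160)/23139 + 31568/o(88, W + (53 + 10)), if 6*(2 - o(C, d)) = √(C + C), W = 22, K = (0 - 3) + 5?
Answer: -1643516572/23139 - 23676*√11 ≈ -1.4955e+5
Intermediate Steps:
K = 2 (K = -3 + 5 = 2)
F(U, s) = 2*s (F(U, s) = s*2 = 2*s)
o(C, d) = 2 - √2*√C/6 (o(C, d) = 2 - √(C + C)/6 = 2 - √2*√C/6)
F(152, 160)/23139 + 31568/o(88, W + (53 + 10)) = (2*160)/23139 + 31568/(2 - √2*√88/6) = 320*(1/23139) + 31568/(2 - √2*2*√22/6) = 320/23139 + 31568/(2 - 2*√11/3)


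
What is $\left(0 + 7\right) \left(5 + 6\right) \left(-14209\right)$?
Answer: $-1094093$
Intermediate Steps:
$\left(0 + 7\right) \left(5 + 6\right) \left(-14209\right) = 7 \cdot 11 \left(-14209\right) = 77 \left(-14209\right) = -1094093$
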